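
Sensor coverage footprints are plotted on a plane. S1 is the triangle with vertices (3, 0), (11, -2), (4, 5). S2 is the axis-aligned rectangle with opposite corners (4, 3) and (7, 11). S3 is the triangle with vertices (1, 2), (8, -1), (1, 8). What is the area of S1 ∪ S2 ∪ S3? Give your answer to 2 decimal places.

By inclusion–exclusion:
Individual areas: |S1| = 21, |S2| = 24, |S3| = 21.
|S1∩S2| = 2.
|S1∩S3| = 8.4904.
|S2∩S3| = 0.5079.
|S1∩S2∩S3| = 0.5079.
|S1 ∪ S2 ∪ S3| = 66 − 10.9984 + 0.5079 = 55.51.

55.51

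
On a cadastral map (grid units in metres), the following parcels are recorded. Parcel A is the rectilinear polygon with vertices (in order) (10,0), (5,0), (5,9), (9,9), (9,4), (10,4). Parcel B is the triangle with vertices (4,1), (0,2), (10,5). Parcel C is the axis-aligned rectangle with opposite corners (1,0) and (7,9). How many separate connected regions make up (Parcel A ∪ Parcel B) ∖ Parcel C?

2

(Parcel A ∪ Parcel B) ∖ Parcel C splits into 2 disjoint pieces (area 0.275, area 22.1833).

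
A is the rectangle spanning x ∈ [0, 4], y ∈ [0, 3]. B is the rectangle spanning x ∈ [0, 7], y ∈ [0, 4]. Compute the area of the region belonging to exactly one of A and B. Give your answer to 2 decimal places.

16.00

|A∩B|: x∈[0,4], y∈[0,3] → 4·3 = 12.
|A △ B| = |A| + |B| − 2·|A∩B| = 12 + 28 − 24 = 16.00.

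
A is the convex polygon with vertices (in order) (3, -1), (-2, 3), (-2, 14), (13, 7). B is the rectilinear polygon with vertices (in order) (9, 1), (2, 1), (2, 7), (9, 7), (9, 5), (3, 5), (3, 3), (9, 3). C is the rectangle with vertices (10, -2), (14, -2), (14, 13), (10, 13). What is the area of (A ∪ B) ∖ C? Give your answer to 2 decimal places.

|A ∪ B| = 127.
|(A ∪ B) ∩ C| = 5.7.
|(A ∪ B) ∖ C| = 127 − 5.7 = 121.30.

121.30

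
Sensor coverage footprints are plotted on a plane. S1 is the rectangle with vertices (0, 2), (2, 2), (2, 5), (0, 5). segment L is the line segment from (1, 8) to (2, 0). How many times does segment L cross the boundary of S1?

2

The segment meets the boundary at (1.75,2), (1.375,5).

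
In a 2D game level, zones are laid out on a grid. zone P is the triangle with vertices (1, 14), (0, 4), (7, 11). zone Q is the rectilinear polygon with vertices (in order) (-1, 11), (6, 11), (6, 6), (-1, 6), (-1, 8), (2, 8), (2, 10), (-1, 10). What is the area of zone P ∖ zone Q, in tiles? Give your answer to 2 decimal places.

14.75

|zone P| = 31.5, |zone P∩zone Q| = 16.75.
|zone P ∖ zone Q| = |zone P| − |zone P∩zone Q| = 31.5 − 16.75 = 14.75.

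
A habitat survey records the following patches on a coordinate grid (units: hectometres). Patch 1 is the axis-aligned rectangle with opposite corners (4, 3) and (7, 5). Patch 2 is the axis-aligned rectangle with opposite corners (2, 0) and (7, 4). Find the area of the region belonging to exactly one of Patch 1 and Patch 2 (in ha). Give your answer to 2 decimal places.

20.00

|Patch 1∩Patch 2|: x∈[4,7], y∈[3,4] → 3·1 = 3.
|Patch 1 △ Patch 2| = |Patch 1| + |Patch 2| − 2·|Patch 1∩Patch 2| = 6 + 20 − 6 = 20.00.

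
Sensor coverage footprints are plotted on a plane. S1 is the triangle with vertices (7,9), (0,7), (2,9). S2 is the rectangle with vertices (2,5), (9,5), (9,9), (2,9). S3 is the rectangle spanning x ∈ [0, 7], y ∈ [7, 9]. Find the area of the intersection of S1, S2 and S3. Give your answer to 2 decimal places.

The intersection is the polygon with vertices (2,9), (7,9), (2,7.571).
By the shoelace formula its area is 3.57.

3.57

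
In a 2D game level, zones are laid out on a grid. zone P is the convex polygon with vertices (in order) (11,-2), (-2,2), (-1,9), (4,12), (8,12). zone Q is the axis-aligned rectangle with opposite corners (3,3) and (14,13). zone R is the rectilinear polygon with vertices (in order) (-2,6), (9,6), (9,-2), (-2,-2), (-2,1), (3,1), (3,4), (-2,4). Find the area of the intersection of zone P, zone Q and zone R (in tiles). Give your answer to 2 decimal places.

18.00

The intersection is the polygon with vertices (3,3), (3,4), (3,6), (9,6), (9,3).
By the shoelace formula its area is 18.00.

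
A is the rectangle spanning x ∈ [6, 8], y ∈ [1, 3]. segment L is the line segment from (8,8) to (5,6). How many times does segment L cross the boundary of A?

0

The segment lies entirely outside A and never meets its boundary.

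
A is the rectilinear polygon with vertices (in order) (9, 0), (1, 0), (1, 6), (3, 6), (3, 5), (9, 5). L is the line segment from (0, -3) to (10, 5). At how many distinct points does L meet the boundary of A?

2

The segment meets the boundary at (9,4.2), (3.75,0).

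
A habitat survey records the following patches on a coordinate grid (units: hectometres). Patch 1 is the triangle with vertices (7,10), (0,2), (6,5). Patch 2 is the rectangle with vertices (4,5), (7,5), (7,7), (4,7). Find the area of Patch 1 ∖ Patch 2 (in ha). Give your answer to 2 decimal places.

|Patch 1| = 13.5, |Patch 1∩Patch 2| = 4.3196.
|Patch 1 ∖ Patch 2| = |Patch 1| − |Patch 1∩Patch 2| = 13.5 − 4.3196 = 9.18.

9.18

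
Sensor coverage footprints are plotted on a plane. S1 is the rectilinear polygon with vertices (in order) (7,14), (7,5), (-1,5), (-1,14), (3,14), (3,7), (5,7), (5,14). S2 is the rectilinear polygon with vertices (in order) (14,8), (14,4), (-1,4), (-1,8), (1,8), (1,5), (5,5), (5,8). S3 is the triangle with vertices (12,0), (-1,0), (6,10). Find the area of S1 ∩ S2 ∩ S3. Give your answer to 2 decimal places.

6.00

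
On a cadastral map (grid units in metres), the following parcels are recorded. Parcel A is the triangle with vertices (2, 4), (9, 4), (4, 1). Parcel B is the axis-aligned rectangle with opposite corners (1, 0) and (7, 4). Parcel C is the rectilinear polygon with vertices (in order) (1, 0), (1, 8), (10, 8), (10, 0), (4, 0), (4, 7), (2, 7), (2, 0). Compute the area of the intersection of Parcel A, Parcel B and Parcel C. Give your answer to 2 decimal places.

6.30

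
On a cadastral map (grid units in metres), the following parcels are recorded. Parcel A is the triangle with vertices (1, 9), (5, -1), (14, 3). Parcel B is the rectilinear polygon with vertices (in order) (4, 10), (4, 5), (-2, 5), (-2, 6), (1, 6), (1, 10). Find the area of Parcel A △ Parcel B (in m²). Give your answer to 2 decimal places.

57.55

|Parcel A| = 53, |Parcel B| = 18, |Parcel A∩Parcel B| = 6.7231.
|Parcel A △ Parcel B| = |Parcel A| + |Parcel B| − 2·|Parcel A∩Parcel B| = 53 + 18 − 13.4462 = 57.55.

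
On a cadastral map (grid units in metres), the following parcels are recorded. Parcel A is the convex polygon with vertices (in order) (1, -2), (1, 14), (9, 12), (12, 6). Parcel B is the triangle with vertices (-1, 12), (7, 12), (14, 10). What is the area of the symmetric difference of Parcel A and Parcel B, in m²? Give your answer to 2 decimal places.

|Parcel A| = 109, |Parcel B| = 8, |Parcel A∩Parcel B| = 6.2095.
|Parcel A △ Parcel B| = |Parcel A| + |Parcel B| − 2·|Parcel A∩Parcel B| = 109 + 8 − 12.419 = 104.58.

104.58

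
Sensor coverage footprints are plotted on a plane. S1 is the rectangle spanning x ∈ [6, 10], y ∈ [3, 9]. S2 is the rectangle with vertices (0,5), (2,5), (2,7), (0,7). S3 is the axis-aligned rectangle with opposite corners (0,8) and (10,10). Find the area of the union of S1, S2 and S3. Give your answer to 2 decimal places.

By inclusion–exclusion:
Individual areas: |S1| = 24, |S2| = 4, |S3| = 20.
|S1∩S2| = 0 (no overlap).
|S1∩S3|: x∈[6,10], y∈[8,9] → 4·1 = 4.
|S2∩S3| = 0 (no overlap).
|S1∩S2∩S3| = 0.
|S1 ∪ S2 ∪ S3| = 48 − 4 + 0 = 44.00.

44.00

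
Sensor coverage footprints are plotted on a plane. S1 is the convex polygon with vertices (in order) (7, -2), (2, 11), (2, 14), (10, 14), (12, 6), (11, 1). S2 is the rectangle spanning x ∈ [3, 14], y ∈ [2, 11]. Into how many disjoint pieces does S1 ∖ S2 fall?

2

S1 ∖ S2 splits into 2 disjoint pieces (area 13.1769, area 26.425).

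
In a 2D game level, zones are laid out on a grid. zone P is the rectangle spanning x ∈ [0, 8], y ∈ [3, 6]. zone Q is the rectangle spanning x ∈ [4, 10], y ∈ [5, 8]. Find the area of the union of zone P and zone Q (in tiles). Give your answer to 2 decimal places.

By inclusion–exclusion:
Individual areas: |zone P| = 24, |zone Q| = 18.
|zone P∩zone Q|: x∈[4,8], y∈[5,6] → 4·1 = 4.
|zone P ∪ zone Q| = 42 − 4 = 38.00.

38.00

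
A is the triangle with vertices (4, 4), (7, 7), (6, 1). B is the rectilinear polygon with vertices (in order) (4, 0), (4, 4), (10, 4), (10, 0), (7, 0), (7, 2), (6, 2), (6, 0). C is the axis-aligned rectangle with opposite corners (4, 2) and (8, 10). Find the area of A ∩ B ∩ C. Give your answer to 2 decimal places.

The intersection is the polygon with vertices (6,2), (5.333,2), (4,4), (6.5,4), (6.167,2).
By the shoelace formula its area is 3.33.

3.33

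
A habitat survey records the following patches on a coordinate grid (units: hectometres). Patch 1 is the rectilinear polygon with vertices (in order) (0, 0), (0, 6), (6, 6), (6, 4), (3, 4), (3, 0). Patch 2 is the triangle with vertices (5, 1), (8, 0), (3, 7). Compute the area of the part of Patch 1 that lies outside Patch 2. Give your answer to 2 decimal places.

|Patch 1| = 24, |Patch 1∩Patch 2| = 1.5238.
|Patch 1 ∖ Patch 2| = |Patch 1| − |Patch 1∩Patch 2| = 24 − 1.5238 = 22.48.

22.48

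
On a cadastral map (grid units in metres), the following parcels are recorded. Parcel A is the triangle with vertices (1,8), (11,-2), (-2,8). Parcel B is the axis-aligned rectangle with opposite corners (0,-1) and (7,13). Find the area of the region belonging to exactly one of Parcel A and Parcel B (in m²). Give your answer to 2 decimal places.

|Parcel A| = 15, |Parcel B| = 98, |Parcel A∩Parcel B| = 11.6154.
|Parcel A △ Parcel B| = |Parcel A| + |Parcel B| − 2·|Parcel A∩Parcel B| = 15 + 98 − 23.2308 = 89.77.

89.77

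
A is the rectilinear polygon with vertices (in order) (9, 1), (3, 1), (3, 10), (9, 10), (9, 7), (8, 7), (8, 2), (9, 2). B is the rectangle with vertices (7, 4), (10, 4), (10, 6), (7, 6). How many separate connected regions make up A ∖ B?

1

A ∖ B is a single connected region.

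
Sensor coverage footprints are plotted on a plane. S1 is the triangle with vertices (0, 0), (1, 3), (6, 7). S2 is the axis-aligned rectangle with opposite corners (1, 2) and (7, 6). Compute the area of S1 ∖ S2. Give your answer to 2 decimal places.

|S1| = 5.5, |S1∩S2| = 4.0893.
|S1 ∖ S2| = |S1| − |S1∩S2| = 5.5 − 4.0893 = 1.41.

1.41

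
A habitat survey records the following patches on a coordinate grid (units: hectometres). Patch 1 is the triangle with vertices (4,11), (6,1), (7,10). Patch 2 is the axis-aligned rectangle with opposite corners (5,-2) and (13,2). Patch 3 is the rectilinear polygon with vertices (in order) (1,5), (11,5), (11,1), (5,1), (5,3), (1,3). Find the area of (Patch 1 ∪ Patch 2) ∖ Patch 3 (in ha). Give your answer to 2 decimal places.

|Patch 1 ∪ Patch 2| = 45.8444.
|(Patch 1 ∪ Patch 2) ∩ Patch 3| = 8.3333.
|(Patch 1 ∪ Patch 2) ∖ Patch 3| = 45.8444 − 8.3333 = 37.51.

37.51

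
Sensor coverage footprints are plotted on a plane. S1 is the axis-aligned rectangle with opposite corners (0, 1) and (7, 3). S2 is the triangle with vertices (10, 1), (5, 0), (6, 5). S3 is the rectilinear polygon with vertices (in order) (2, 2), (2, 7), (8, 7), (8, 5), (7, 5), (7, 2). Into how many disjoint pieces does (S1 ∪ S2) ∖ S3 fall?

(S1 ∪ S2) ∖ S3 is a single connected region.

1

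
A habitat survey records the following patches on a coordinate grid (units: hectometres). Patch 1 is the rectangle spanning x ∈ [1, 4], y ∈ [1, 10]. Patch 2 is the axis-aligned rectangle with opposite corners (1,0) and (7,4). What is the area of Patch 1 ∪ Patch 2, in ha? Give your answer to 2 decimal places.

By inclusion–exclusion:
Individual areas: |Patch 1| = 27, |Patch 2| = 24.
|Patch 1∩Patch 2|: x∈[1,4], y∈[1,4] → 3·3 = 9.
|Patch 1 ∪ Patch 2| = 51 − 9 = 42.00.

42.00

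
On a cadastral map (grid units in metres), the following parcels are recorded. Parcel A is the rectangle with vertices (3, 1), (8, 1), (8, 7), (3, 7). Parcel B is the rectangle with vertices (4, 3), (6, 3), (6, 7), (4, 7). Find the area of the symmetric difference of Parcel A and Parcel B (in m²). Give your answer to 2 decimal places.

22.00

|Parcel A∩Parcel B|: x∈[4,6], y∈[3,7] → 2·4 = 8.
|Parcel A △ Parcel B| = |Parcel A| + |Parcel B| − 2·|Parcel A∩Parcel B| = 30 + 8 − 16 = 22.00.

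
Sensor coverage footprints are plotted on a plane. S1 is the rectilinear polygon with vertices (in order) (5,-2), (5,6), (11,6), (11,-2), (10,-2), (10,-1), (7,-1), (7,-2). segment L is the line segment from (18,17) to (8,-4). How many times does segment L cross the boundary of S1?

2

The segment meets the boundary at (9.429,-1), (11,2.3).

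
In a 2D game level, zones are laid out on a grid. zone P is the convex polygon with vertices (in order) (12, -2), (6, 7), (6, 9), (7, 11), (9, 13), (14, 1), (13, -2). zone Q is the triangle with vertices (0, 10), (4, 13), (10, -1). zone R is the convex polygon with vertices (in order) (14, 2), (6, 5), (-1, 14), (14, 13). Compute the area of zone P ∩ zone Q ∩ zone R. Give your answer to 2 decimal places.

1.07

The intersection is the polygon with vertices (6,8.333), (7.6,4.6), (6,7).
By the shoelace formula its area is 1.07.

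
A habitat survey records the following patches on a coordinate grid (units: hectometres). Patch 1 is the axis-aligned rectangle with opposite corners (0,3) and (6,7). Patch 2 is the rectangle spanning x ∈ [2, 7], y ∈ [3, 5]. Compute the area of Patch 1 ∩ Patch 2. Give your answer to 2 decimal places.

|Patch 1∩Patch 2|: x∈[2,6], y∈[3,5] → 4·2 = 8.

8.00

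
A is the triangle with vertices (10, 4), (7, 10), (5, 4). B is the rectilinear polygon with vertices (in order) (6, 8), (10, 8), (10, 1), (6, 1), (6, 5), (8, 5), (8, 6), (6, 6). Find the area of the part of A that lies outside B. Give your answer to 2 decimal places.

|A| = 15, |A∩B| = 9.8333.
|A ∖ B| = |A| − |A∩B| = 15 − 9.8333 = 5.17.

5.17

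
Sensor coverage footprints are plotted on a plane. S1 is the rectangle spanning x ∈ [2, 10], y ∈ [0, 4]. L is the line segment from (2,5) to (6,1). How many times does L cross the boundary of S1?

1

The segment meets the boundary at (3,4).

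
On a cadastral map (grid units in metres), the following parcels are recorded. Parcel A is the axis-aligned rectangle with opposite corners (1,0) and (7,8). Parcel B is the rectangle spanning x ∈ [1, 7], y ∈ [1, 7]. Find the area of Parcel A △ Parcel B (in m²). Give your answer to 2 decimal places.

12.00

|Parcel A∩Parcel B|: x∈[1,7], y∈[1,7] → 6·6 = 36.
|Parcel A △ Parcel B| = |Parcel A| + |Parcel B| − 2·|Parcel A∩Parcel B| = 48 + 36 − 72 = 12.00.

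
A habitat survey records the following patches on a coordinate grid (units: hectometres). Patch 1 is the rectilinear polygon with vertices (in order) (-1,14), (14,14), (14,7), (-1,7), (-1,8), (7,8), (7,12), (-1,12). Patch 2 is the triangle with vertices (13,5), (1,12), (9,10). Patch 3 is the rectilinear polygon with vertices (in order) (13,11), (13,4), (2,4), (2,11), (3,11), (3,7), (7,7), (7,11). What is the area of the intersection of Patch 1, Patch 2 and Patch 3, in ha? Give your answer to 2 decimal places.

8.17

The intersection is the polygon with vertices (7,8.5), (7,10.5), (9,10), (11.4,7), (9.571,7).
By the shoelace formula its area is 8.17.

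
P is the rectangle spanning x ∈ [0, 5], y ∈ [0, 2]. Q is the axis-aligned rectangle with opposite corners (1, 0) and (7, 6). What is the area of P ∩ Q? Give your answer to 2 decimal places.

|P∩Q|: x∈[1,5], y∈[0,2] → 4·2 = 8.

8.00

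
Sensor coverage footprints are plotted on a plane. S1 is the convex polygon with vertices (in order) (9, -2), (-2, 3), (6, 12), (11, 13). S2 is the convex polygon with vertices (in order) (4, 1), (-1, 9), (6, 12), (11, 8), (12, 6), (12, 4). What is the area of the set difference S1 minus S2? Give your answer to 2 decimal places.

41.05

|S1| = 106, |S1∩S2| = 64.9489.
|S1 ∖ S2| = |S1| − |S1∩S2| = 106 − 64.9489 = 41.05.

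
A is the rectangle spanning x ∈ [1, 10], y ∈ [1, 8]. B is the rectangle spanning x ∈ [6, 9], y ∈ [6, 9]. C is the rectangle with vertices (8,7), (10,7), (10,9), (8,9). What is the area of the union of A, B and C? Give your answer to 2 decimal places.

67.00

By inclusion–exclusion:
Individual areas: |A| = 63, |B| = 9, |C| = 4.
|A∩B|: x∈[6,9], y∈[6,8] → 3·2 = 6.
|A∩C|: x∈[8,10], y∈[7,8] → 2·1 = 2.
|B∩C|: x∈[8,9], y∈[7,9] → 1·2 = 2.
|A∩B∩C| = 1.
|A ∪ B ∪ C| = 76 − 10 + 1 = 67.00.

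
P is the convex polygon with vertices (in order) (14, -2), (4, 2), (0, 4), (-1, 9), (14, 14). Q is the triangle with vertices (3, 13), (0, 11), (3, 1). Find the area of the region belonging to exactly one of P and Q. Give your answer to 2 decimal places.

|P| = 154, |Q| = 18, |P∩Q| = 11.4817.
|P △ Q| = |P| + |Q| − 2·|P∩Q| = 154 + 18 − 22.9635 = 149.04.

149.04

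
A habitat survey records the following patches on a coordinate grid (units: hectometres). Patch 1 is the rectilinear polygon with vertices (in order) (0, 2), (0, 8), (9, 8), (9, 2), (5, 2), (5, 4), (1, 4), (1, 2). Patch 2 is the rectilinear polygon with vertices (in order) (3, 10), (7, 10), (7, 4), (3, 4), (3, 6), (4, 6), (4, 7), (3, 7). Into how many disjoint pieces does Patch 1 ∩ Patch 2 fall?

1

Patch 1 ∩ Patch 2 is a single connected region.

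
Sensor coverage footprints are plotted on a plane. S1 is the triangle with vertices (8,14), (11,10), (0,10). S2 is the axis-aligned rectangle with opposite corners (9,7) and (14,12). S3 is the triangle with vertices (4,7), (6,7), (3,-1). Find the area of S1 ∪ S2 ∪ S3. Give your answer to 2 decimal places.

52.50

By inclusion–exclusion:
Individual areas: |S1| = 22, |S2| = 25, |S3| = 8.
|S1∩S2| = 2.5.
|S1∩S3| = 0.
|S2∩S3| = 0.
|S1∩S2∩S3| = 0.
|S1 ∪ S2 ∪ S3| = 55 − 2.5 + 0 = 52.50.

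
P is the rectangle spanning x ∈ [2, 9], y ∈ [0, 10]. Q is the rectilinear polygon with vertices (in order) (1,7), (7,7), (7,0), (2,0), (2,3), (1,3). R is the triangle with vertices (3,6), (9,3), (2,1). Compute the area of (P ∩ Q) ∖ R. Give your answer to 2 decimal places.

20.07

|P ∩ Q| = 35.
|(P ∩ Q) ∩ R| = 14.9286.
|(P ∩ Q) ∖ R| = 35 − 14.9286 = 20.07.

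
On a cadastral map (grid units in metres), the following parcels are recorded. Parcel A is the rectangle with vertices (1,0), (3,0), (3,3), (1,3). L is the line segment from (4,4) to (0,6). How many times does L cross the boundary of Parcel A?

0

The segment lies entirely outside Parcel A and never meets its boundary.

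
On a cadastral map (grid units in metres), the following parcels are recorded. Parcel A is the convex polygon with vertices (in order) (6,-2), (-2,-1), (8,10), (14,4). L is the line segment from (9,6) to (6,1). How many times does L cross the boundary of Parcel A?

The segment lies entirely inside Parcel A and never meets its boundary.

0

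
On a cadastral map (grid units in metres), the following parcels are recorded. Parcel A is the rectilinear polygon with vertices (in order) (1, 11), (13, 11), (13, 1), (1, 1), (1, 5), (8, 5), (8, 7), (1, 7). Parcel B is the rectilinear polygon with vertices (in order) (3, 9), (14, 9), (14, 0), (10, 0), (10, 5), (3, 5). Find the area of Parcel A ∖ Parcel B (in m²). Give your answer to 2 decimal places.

|Parcel A| = 106, |Parcel A∩Parcel B| = 42.
|Parcel A ∖ Parcel B| = |Parcel A| − |Parcel A∩Parcel B| = 106 − 42 = 64.00.

64.00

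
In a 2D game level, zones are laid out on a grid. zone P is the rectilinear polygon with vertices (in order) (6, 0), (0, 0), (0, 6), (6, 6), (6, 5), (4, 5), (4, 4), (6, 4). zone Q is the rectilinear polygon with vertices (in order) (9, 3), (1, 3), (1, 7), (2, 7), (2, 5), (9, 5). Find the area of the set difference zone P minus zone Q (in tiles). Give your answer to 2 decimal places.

|zone P| = 34, |zone P∩zone Q| = 9.
|zone P ∖ zone Q| = |zone P| − |zone P∩zone Q| = 34 − 9 = 25.00.

25.00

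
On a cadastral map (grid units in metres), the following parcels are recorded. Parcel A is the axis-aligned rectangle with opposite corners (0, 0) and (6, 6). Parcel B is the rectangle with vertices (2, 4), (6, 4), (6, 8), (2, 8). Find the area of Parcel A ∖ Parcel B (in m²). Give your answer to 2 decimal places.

|Parcel A∩Parcel B|: x∈[2,6], y∈[4,6] → 4·2 = 8.
|Parcel A| = 36.
|Parcel A ∖ Parcel B| = |Parcel A| − |Parcel A∩Parcel B| = 36 − 8 = 28.00.

28.00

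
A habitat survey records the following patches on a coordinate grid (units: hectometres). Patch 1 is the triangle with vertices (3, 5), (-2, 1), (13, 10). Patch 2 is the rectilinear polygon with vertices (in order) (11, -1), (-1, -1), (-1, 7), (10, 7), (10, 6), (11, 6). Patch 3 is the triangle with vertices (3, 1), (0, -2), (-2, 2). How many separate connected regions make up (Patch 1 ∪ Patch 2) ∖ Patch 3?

(Patch 1 ∪ Patch 2) ∖ Patch 3 splits into 3 disjoint pieces (area 0.0137, area 88.9, area 0.25).

3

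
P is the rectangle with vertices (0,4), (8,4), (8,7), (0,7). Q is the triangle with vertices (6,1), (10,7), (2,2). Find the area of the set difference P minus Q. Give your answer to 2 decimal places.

|P| = 24, |P∩Q| = 2.45.
|P ∖ Q| = |P| − |P∩Q| = 24 − 2.45 = 21.55.

21.55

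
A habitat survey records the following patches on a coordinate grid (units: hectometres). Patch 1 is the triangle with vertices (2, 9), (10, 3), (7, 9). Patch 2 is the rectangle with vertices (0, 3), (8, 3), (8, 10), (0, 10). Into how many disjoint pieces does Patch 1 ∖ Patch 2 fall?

Patch 1 ∖ Patch 2 is a single connected region.

1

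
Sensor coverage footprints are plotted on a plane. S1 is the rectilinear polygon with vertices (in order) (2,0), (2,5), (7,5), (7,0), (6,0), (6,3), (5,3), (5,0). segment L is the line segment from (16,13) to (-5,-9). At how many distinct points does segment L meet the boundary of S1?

The segment meets the boundary at (3.591,0), (5,1.476), (6,2.524), (7,3.571).

4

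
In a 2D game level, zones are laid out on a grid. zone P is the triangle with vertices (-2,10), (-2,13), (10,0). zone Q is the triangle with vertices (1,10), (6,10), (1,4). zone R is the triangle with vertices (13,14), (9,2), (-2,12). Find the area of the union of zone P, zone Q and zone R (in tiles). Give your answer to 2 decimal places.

104.55

By inclusion–exclusion:
Individual areas: |zone P| = 18, |zone Q| = 15, |zone R| = 86.
|zone P∩zone Q| = 4.2277.
|zone P∩zone R| = 2.4586.
|zone Q∩zone R| = 8.4091.
|zone P∩zone Q∩zone R| = 0.6491.
|zone P ∪ zone Q ∪ zone R| = 119 − 15.0954 + 0.6491 = 104.55.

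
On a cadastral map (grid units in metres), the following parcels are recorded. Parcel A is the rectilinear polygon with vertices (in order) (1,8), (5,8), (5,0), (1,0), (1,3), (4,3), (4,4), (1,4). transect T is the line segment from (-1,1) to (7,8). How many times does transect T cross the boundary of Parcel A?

4

The segment meets the boundary at (2.429,4), (5,6.25), (1.286,3), (1,2.75).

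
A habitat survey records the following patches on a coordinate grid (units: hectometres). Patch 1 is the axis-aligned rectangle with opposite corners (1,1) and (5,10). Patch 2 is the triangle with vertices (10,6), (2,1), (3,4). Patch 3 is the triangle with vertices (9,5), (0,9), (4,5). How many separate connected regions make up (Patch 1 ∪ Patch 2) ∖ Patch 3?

(Patch 1 ∪ Patch 2) ∖ Patch 3 splits into 3 disjoint pieces (area 23.7911, area 9.3333, area 0.4533).

3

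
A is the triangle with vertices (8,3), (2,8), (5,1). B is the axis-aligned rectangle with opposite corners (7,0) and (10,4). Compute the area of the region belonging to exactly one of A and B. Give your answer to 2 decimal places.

|A| = 13.5, |B| = 12, |A∩B| = 0.75.
|A △ B| = |A| + |B| − 2·|A∩B| = 13.5 + 12 − 1.5 = 24.00.

24.00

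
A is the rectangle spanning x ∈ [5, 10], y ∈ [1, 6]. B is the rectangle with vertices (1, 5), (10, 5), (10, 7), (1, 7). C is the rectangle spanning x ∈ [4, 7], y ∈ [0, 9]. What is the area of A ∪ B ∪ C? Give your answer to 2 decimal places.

By inclusion–exclusion:
Individual areas: |A| = 25, |B| = 18, |C| = 27.
|A∩B|: x∈[5,10], y∈[5,6] → 5·1 = 5.
|A∩C|: x∈[5,7], y∈[1,6] → 2·5 = 10.
|B∩C|: x∈[4,7], y∈[5,7] → 3·2 = 6.
|A∩B∩C| = 2.
|A ∪ B ∪ C| = 70 − 21 + 2 = 51.00.

51.00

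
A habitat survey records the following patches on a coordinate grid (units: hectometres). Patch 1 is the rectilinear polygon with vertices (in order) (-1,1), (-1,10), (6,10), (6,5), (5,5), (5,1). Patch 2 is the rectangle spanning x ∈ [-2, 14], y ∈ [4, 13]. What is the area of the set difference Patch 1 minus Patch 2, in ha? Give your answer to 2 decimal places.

18.00

|Patch 1| = 59, |Patch 1∩Patch 2| = 41.
|Patch 1 ∖ Patch 2| = |Patch 1| − |Patch 1∩Patch 2| = 59 − 41 = 18.00.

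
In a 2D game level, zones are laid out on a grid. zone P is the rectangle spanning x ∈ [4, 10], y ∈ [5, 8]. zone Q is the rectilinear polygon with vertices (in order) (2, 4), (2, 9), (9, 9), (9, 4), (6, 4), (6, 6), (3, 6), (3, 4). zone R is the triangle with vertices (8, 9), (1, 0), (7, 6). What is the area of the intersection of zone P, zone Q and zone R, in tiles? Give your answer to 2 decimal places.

2.28

The intersection is the polygon with vertices (7.667,8), (7,6), (6,5), (6,6), (5.667,6), (7.222,8).
By the shoelace formula its area is 2.28.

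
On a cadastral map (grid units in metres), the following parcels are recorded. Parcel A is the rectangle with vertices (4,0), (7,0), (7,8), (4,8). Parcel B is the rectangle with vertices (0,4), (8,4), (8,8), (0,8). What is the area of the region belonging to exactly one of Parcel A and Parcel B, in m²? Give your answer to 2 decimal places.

|Parcel A∩Parcel B|: x∈[4,7], y∈[4,8] → 3·4 = 12.
|Parcel A △ Parcel B| = |Parcel A| + |Parcel B| − 2·|Parcel A∩Parcel B| = 24 + 32 − 24 = 32.00.

32.00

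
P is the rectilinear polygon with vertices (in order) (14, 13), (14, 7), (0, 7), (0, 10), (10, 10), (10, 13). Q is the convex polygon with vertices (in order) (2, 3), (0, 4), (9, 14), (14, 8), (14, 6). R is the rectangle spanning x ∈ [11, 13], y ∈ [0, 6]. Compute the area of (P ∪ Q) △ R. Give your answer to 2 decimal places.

107.55

|P ∪ Q| = 97.55.
|(P ∪ Q) ∩ R| = 1.
|(P ∪ Q) △ R| = 97.55 + 12 − 2 = 107.55.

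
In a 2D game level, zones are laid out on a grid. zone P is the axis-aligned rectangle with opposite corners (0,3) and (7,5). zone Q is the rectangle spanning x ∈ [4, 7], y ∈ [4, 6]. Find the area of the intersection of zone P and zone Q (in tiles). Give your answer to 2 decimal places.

3.00

|zone P∩zone Q|: x∈[4,7], y∈[4,5] → 3·1 = 3.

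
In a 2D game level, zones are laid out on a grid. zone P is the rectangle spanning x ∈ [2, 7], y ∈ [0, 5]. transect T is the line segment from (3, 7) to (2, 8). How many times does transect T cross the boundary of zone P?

0

The segment lies entirely outside zone P and never meets its boundary.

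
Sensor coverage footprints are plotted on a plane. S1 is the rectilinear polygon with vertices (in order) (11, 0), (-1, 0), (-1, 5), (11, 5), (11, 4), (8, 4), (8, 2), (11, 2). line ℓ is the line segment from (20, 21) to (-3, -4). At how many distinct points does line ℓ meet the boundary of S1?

2

The segment meets the boundary at (0.68,0), (5.28,5).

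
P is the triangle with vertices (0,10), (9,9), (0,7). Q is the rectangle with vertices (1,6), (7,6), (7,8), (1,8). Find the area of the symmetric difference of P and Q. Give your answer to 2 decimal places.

|P| = 13.5, |Q| = 12, |P∩Q| = 1.3611.
|P △ Q| = |P| + |Q| − 2·|P∩Q| = 13.5 + 12 − 2.7222 = 22.78.

22.78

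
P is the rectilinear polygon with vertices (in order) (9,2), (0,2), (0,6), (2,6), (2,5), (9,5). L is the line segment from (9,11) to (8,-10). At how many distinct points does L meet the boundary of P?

2

The segment meets the boundary at (8.571,2), (8.714,5).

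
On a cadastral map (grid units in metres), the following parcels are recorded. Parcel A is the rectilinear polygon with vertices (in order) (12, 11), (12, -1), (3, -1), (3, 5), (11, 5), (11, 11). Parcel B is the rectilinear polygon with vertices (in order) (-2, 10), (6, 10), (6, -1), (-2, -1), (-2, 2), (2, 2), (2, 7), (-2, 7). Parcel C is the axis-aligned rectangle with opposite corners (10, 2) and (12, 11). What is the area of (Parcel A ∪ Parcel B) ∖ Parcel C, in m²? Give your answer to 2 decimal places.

|Parcel A ∪ Parcel B| = 110.
|(Parcel A ∪ Parcel B) ∩ Parcel C| = 12.
|(Parcel A ∪ Parcel B) ∖ Parcel C| = 110 − 12 = 98.00.

98.00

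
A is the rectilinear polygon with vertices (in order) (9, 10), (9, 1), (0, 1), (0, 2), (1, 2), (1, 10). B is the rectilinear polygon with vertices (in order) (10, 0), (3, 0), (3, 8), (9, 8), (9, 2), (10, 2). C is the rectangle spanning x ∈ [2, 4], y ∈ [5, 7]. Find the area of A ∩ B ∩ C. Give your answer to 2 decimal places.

2.00

The intersection is the polygon with vertices (3,7), (4,7), (4,5), (3,5).
By the shoelace formula its area is 2.00.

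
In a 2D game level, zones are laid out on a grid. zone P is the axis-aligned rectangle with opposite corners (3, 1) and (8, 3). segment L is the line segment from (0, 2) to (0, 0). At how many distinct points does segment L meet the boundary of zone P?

The segment lies entirely outside zone P and never meets its boundary.

0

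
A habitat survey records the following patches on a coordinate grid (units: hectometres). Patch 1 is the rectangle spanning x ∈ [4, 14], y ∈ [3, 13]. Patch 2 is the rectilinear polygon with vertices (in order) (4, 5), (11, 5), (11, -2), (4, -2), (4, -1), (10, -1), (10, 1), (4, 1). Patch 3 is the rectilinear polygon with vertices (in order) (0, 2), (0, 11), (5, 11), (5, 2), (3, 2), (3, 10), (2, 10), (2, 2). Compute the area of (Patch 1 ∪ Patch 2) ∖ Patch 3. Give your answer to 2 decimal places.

|Patch 1 ∪ Patch 2| = 123.
|(Patch 1 ∪ Patch 2) ∩ Patch 3| = 9.
|(Patch 1 ∪ Patch 2) ∖ Patch 3| = 123 − 9 = 114.00.

114.00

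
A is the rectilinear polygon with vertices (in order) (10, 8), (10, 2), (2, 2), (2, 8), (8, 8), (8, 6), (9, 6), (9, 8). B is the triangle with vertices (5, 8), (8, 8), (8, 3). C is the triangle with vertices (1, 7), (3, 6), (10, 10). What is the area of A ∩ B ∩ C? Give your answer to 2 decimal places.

The intersection is the polygon with vertices (5,8), (6.5,8), (5.383,7.362).
By the shoelace formula its area is 0.48.

0.48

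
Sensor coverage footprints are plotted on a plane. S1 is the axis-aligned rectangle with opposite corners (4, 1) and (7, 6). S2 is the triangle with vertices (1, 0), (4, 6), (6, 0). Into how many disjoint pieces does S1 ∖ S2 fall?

1

S1 ∖ S2 is a single connected region.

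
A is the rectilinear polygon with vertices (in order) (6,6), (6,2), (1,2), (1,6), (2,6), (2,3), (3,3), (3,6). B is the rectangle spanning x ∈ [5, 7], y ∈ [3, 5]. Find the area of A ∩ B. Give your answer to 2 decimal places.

The intersection is the polygon with vertices (6,3), (5,3), (5,5), (6,5).
By the shoelace formula its area is 2.00.

2.00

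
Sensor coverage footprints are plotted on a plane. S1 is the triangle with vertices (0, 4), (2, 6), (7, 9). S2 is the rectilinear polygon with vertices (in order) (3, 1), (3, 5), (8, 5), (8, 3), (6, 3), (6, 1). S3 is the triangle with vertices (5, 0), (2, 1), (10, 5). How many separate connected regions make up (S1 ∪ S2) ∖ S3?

2

(S1 ∪ S2) ∖ S3 splits into 2 disjoint pieces (area 2, area 11.25).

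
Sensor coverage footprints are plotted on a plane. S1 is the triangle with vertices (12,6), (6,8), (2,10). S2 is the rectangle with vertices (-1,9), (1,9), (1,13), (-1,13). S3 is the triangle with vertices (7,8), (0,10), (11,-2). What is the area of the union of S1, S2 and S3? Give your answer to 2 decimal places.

40.08

By inclusion–exclusion:
Individual areas: |S1| = 2, |S2| = 8, |S3| = 31.
|S1∩S2| = 0.
|S1∩S3| = 0.5256.
|S2∩S3| = 0.3988.
|S1∩S2∩S3| = 0.
|S1 ∪ S2 ∪ S3| = 41 − 0.9245 + 0 = 40.08.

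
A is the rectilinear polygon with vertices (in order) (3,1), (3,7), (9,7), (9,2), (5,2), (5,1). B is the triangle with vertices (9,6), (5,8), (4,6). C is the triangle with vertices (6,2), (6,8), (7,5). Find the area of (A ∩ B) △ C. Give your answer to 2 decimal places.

|A ∩ B| = 3.75.
|(A ∩ B) ∩ C| = 0.5.
|(A ∩ B) △ C| = 3.75 + 3 − 1 = 5.75.

5.75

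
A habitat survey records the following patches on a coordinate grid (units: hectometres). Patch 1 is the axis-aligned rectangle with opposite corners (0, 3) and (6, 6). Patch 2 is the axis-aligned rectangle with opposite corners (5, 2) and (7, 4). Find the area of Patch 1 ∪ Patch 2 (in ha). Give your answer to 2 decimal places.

21.00

By inclusion–exclusion:
Individual areas: |Patch 1| = 18, |Patch 2| = 4.
|Patch 1∩Patch 2|: x∈[5,6], y∈[3,4] → 1·1 = 1.
|Patch 1 ∪ Patch 2| = 22 − 1 = 21.00.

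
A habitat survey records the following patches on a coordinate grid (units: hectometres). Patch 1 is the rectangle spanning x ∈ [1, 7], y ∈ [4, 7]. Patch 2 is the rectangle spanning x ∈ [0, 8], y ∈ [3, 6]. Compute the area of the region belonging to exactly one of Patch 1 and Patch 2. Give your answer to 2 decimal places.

18.00

|Patch 1∩Patch 2|: x∈[1,7], y∈[4,6] → 6·2 = 12.
|Patch 1 △ Patch 2| = |Patch 1| + |Patch 2| − 2·|Patch 1∩Patch 2| = 18 + 24 − 24 = 18.00.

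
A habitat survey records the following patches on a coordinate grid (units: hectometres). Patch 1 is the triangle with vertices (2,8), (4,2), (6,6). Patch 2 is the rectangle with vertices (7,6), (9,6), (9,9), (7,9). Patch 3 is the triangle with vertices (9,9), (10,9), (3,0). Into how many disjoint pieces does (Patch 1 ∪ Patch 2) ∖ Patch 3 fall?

(Patch 1 ∪ Patch 2) ∖ Patch 3 splits into 3 disjoint pieces (area 10, area 1.1429, area 3).

3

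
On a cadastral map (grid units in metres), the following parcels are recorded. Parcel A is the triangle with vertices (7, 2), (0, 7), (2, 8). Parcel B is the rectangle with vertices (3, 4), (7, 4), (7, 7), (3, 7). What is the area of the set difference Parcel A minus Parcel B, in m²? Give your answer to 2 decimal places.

5.75

|Parcel A| = 8.5, |Parcel A∩Parcel B| = 2.7524.
|Parcel A ∖ Parcel B| = |Parcel A| − |Parcel A∩Parcel B| = 8.5 − 2.7524 = 5.75.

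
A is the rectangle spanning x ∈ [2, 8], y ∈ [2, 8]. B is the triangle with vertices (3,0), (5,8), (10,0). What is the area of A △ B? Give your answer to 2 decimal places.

33.40

|A| = 36, |B| = 28, |A∩B| = 15.3.
|A △ B| = |A| + |B| − 2·|A∩B| = 36 + 28 − 30.6 = 33.40.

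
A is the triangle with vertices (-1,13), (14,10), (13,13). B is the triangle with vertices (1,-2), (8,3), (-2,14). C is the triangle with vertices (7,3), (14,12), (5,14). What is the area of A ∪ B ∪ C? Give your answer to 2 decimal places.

116.92

By inclusion–exclusion:
Individual areas: |A| = 21, |B| = 63.5, |C| = 47.5.
|A∩B| = 0.
|A∩C| = 14.6848.
|B∩C| = 0.3911.
|A∩B∩C| = 0.
|A ∪ B ∪ C| = 132 − 15.0759 + 0 = 116.92.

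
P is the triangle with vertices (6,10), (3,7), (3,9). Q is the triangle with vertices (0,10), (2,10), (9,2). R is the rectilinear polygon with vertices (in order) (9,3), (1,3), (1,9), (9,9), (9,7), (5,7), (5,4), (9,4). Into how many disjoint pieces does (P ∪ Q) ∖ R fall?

(P ∪ Q) ∖ R splits into 4 disjoint pieces (area 1.5317, area 0.125, area 1.875, area 1).

4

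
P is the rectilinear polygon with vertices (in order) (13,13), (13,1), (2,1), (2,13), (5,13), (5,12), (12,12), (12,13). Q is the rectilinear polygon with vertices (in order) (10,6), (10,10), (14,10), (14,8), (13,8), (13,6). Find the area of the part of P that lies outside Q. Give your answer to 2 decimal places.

|P| = 125, |P∩Q| = 12.
|P ∖ Q| = |P| − |P∩Q| = 125 − 12 = 113.00.

113.00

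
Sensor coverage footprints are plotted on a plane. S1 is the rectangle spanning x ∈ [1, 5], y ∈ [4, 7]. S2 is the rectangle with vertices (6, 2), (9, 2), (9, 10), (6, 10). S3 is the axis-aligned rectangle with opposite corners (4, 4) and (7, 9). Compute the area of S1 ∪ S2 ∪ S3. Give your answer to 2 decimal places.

By inclusion–exclusion:
Individual areas: |S1| = 12, |S2| = 24, |S3| = 15.
|S1∩S2| = 0 (no overlap).
|S1∩S3|: x∈[4,5], y∈[4,7] → 1·3 = 3.
|S2∩S3|: x∈[6,7], y∈[4,9] → 1·5 = 5.
|S1∩S2∩S3| = 0.
|S1 ∪ S2 ∪ S3| = 51 − 8 + 0 = 43.00.

43.00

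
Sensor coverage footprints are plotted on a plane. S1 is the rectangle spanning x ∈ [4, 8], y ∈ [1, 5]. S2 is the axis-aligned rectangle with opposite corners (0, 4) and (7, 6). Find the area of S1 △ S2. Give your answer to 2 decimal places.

24.00

|S1∩S2|: x∈[4,7], y∈[4,5] → 3·1 = 3.
|S1 △ S2| = |S1| + |S2| − 2·|S1∩S2| = 16 + 14 − 6 = 24.00.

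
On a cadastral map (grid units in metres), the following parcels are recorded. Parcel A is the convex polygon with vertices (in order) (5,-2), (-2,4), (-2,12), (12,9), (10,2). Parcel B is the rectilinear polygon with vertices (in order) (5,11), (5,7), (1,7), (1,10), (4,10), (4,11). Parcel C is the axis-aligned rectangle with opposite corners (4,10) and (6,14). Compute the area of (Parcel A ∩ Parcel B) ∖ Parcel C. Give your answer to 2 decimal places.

|Parcel A ∩ Parcel B| = 12.6071.
|(Parcel A ∩ Parcel B) ∩ Parcel C| = 0.6071.
|(Parcel A ∩ Parcel B) ∖ Parcel C| = 12.6071 − 0.6071 = 12.00.

12.00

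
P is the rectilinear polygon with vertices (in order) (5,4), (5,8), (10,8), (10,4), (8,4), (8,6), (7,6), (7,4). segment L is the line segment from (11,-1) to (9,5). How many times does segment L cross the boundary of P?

1

The segment meets the boundary at (9.333,4).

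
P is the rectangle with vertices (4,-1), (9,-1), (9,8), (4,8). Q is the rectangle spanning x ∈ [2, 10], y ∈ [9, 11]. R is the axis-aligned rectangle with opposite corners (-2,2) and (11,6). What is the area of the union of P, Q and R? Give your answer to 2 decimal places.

93.00

By inclusion–exclusion:
Individual areas: |P| = 45, |Q| = 16, |R| = 52.
|P∩Q| = 0 (no overlap).
|P∩R|: x∈[4,9], y∈[2,6] → 5·4 = 20.
|Q∩R| = 0 (no overlap).
|P∩Q∩R| = 0.
|P ∪ Q ∪ R| = 113 − 20 + 0 = 93.00.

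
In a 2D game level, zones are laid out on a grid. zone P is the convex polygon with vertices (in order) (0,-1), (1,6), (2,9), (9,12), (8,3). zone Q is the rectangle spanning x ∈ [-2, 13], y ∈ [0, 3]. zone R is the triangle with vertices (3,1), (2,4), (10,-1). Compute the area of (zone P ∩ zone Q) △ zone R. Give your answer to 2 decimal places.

15.29

|zone P ∩ zone Q| = 13.9286.
|(zone P ∩ zone Q) ∩ zone R| = 4.0687.
|(zone P ∩ zone Q) △ zone R| = 13.9286 + 9.5 − 8.1374 = 15.29.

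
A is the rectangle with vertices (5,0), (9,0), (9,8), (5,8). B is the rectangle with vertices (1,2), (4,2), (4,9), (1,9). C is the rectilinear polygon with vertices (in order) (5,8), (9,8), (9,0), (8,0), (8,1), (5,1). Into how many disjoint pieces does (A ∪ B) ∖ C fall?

2

(A ∪ B) ∖ C splits into 2 disjoint pieces (area 3, area 21).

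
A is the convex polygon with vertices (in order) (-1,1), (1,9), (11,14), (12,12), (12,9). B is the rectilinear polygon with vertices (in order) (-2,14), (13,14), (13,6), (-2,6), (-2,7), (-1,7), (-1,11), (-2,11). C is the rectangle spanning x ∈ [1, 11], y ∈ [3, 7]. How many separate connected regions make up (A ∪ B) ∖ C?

(A ∪ B) ∖ C is a single connected region.

1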